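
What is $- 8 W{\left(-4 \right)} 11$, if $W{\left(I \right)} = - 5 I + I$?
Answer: $-1408$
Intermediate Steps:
$W{\left(I \right)} = - 4 I$
$- 8 W{\left(-4 \right)} 11 = - 8 \left(\left(-4\right) \left(-4\right)\right) 11 = \left(-8\right) 16 \cdot 11 = \left(-128\right) 11 = -1408$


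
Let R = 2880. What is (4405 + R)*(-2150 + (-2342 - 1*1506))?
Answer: -43695430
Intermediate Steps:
(4405 + R)*(-2150 + (-2342 - 1*1506)) = (4405 + 2880)*(-2150 + (-2342 - 1*1506)) = 7285*(-2150 + (-2342 - 1506)) = 7285*(-2150 - 3848) = 7285*(-5998) = -43695430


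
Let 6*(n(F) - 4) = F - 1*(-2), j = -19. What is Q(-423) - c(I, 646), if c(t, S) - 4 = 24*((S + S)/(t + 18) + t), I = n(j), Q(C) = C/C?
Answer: -189613/115 ≈ -1648.8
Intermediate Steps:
Q(C) = 1
n(F) = 13/3 + F/6 (n(F) = 4 + (F - 1*(-2))/6 = 4 + (F + 2)/6 = 4 + (2 + F)/6 = 4 + (⅓ + F/6) = 13/3 + F/6)
I = 7/6 (I = 13/3 + (⅙)*(-19) = 13/3 - 19/6 = 7/6 ≈ 1.1667)
c(t, S) = 4 + 24*t + 48*S/(18 + t) (c(t, S) = 4 + 24*((S + S)/(t + 18) + t) = 4 + 24*((2*S)/(18 + t) + t) = 4 + 24*(2*S/(18 + t) + t) = 4 + 24*(t + 2*S/(18 + t)) = 4 + (24*t + 48*S/(18 + t)) = 4 + 24*t + 48*S/(18 + t))
Q(-423) - c(I, 646) = 1 - 4*(18 + 6*(7/6)² + 12*646 + 109*(7/6))/(18 + 7/6) = 1 - 4*(18 + 6*(49/36) + 7752 + 763/6)/115/6 = 1 - 4*6*(18 + 49/6 + 7752 + 763/6)/115 = 1 - 4*6*23716/(115*3) = 1 - 1*189728/115 = 1 - 189728/115 = -189613/115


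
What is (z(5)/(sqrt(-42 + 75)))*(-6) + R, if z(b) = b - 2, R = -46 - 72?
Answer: -118 - 6*sqrt(33)/11 ≈ -121.13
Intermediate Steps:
R = -118
z(b) = -2 + b
(z(5)/(sqrt(-42 + 75)))*(-6) + R = ((-2 + 5)/(sqrt(-42 + 75)))*(-6) - 118 = (3/(sqrt(33)))*(-6) - 118 = (3*(sqrt(33)/33))*(-6) - 118 = (sqrt(33)/11)*(-6) - 118 = -6*sqrt(33)/11 - 118 = -118 - 6*sqrt(33)/11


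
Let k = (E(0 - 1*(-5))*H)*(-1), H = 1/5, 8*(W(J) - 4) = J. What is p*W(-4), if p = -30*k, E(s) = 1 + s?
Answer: 126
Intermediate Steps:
W(J) = 4 + J/8
H = 1/5 ≈ 0.20000
k = -6/5 (k = ((1 + (0 - 1*(-5)))*(1/5))*(-1) = ((1 + (0 + 5))*(1/5))*(-1) = ((1 + 5)*(1/5))*(-1) = (6*(1/5))*(-1) = (6/5)*(-1) = -6/5 ≈ -1.2000)
p = 36 (p = -30*(-6/5) = 36)
p*W(-4) = 36*(4 + (1/8)*(-4)) = 36*(4 - 1/2) = 36*(7/2) = 126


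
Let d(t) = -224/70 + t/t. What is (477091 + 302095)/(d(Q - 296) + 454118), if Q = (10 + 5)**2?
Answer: 3895930/2270579 ≈ 1.7158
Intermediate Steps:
Q = 225 (Q = 15**2 = 225)
d(t) = -11/5 (d(t) = -224*1/70 + 1 = -16/5 + 1 = -11/5)
(477091 + 302095)/(d(Q - 296) + 454118) = (477091 + 302095)/(-11/5 + 454118) = 779186/(2270579/5) = 779186*(5/2270579) = 3895930/2270579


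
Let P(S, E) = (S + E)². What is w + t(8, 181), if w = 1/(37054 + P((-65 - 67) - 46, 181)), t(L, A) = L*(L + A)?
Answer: 56039257/37063 ≈ 1512.0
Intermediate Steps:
t(L, A) = L*(A + L)
P(S, E) = (E + S)²
w = 1/37063 (w = 1/(37054 + (181 + ((-65 - 67) - 46))²) = 1/(37054 + (181 + (-132 - 46))²) = 1/(37054 + (181 - 178)²) = 1/(37054 + 3²) = 1/(37054 + 9) = 1/37063 ≈ 2.6981e-5)
w + t(8, 181) = 1/37063 + 8*(181 + 8) = 1/37063 + 8*189 = 1/37063 + 1512 = 56039257/37063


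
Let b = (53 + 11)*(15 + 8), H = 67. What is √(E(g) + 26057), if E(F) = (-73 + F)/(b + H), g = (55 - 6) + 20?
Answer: √761932661/171 ≈ 161.42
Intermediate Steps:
b = 1472 (b = 64*23 = 1472)
g = 69 (g = 49 + 20 = 69)
E(F) = -73/1539 + F/1539 (E(F) = (-73 + F)/(1472 + 67) = (-73 + F)/1539 = (-73 + F)*(1/1539) = -73/1539 + F/1539)
√(E(g) + 26057) = √((-73/1539 + (1/1539)*69) + 26057) = √((-73/1539 + 23/513) + 26057) = √(-4/1539 + 26057) = √(40101719/1539) = √761932661/171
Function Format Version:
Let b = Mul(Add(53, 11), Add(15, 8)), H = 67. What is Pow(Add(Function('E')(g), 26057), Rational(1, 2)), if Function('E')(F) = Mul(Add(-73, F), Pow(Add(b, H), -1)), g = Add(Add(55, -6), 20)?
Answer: Mul(Rational(1, 171), Pow(761932661, Rational(1, 2))) ≈ 161.42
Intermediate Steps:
b = 1472 (b = Mul(64, 23) = 1472)
g = 69 (g = Add(49, 20) = 69)
Function('E')(F) = Add(Rational(-73, 1539), Mul(Rational(1, 1539), F)) (Function('E')(F) = Mul(Add(-73, F), Pow(Add(1472, 67), -1)) = Mul(Add(-73, F), Pow(1539, -1)) = Mul(Add(-73, F), Rational(1, 1539)) = Add(Rational(-73, 1539), Mul(Rational(1, 1539), F)))
Pow(Add(Function('E')(g), 26057), Rational(1, 2)) = Pow(Add(Add(Rational(-73, 1539), Mul(Rational(1, 1539), 69)), 26057), Rational(1, 2)) = Pow(Add(Add(Rational(-73, 1539), Rational(23, 513)), 26057), Rational(1, 2)) = Pow(Add(Rational(-4, 1539), 26057), Rational(1, 2)) = Pow(Rational(40101719, 1539), Rational(1, 2)) = Mul(Rational(1, 171), Pow(761932661, Rational(1, 2)))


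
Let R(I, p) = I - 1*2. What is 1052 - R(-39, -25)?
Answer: 1093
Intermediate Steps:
R(I, p) = -2 + I (R(I, p) = I - 2 = -2 + I)
1052 - R(-39, -25) = 1052 - (-2 - 39) = 1052 - 1*(-41) = 1052 + 41 = 1093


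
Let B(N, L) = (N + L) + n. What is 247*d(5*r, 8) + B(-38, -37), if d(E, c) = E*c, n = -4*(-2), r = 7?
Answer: 69093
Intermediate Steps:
n = 8
B(N, L) = 8 + L + N (B(N, L) = (N + L) + 8 = (L + N) + 8 = 8 + L + N)
247*d(5*r, 8) + B(-38, -37) = 247*((5*7)*8) + (8 - 37 - 38) = 247*(35*8) - 67 = 247*280 - 67 = 69160 - 67 = 69093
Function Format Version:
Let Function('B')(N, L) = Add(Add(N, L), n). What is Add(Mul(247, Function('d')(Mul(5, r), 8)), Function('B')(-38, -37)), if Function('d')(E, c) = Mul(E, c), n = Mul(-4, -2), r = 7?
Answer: 69093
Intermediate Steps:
n = 8
Function('B')(N, L) = Add(8, L, N) (Function('B')(N, L) = Add(Add(N, L), 8) = Add(Add(L, N), 8) = Add(8, L, N))
Add(Mul(247, Function('d')(Mul(5, r), 8)), Function('B')(-38, -37)) = Add(Mul(247, Mul(Mul(5, 7), 8)), Add(8, -37, -38)) = Add(Mul(247, Mul(35, 8)), -67) = Add(Mul(247, 280), -67) = Add(69160, -67) = 69093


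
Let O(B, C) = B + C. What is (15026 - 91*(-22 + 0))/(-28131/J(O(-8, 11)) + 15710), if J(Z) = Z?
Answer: 5676/2111 ≈ 2.6888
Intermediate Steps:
(15026 - 91*(-22 + 0))/(-28131/J(O(-8, 11)) + 15710) = (15026 - 91*(-22 + 0))/(-28131/(-8 + 11) + 15710) = (15026 - 91*(-22))/(-28131/3 + 15710) = (15026 + 2002)/(-28131*⅓ + 15710) = 17028/(-9377 + 15710) = 17028/6333 = 17028*(1/6333) = 5676/2111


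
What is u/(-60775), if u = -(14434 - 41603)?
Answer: -27169/60775 ≈ -0.44704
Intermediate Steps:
u = 27169 (u = -1*(-27169) = 27169)
u/(-60775) = 27169/(-60775) = 27169*(-1/60775) = -27169/60775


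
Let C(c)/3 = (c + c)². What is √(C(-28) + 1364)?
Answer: 2*√2693 ≈ 103.79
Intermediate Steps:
C(c) = 12*c² (C(c) = 3*(c + c)² = 3*(2*c)² = 3*(4*c²) = 12*c²)
√(C(-28) + 1364) = √(12*(-28)² + 1364) = √(12*784 + 1364) = √(9408 + 1364) = √10772 = 2*√2693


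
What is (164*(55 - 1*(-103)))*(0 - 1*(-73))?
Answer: 1891576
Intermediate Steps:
(164*(55 - 1*(-103)))*(0 - 1*(-73)) = (164*(55 + 103))*(0 + 73) = (164*158)*73 = 25912*73 = 1891576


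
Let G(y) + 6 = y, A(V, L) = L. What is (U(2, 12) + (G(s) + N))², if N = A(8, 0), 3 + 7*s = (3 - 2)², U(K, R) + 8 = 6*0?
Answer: 10000/49 ≈ 204.08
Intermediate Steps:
U(K, R) = -8 (U(K, R) = -8 + 6*0 = -8 + 0 = -8)
s = -2/7 (s = -3/7 + (3 - 2)²/7 = -3/7 + (⅐)*1² = -3/7 + (⅐)*1 = -3/7 + ⅐ = -2/7 ≈ -0.28571)
G(y) = -6 + y
N = 0
(U(2, 12) + (G(s) + N))² = (-8 + ((-6 - 2/7) + 0))² = (-8 + (-44/7 + 0))² = (-8 - 44/7)² = (-100/7)² = 10000/49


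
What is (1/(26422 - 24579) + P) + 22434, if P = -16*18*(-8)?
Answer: 45592135/1843 ≈ 24738.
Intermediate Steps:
P = 2304 (P = -288*(-8) = 2304)
(1/(26422 - 24579) + P) + 22434 = (1/(26422 - 24579) + 2304) + 22434 = (1/1843 + 2304) + 22434 = 4246273/1843 + 22434 = 45592135/1843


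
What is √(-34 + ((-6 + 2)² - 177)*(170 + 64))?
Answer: 2*I*√9427 ≈ 194.19*I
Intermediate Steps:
√(-34 + ((-6 + 2)² - 177)*(170 + 64)) = √(-34 + ((-4)² - 177)*234) = √(-34 + (16 - 177)*234) = √(-34 - 161*234) = √(-34 - 37674) = √(-37708) = 2*I*√9427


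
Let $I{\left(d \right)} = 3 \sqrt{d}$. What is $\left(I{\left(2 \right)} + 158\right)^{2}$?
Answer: $24982 + 948 \sqrt{2} \approx 26323.0$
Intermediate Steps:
$\left(I{\left(2 \right)} + 158\right)^{2} = \left(3 \sqrt{2} + 158\right)^{2} = \left(158 + 3 \sqrt{2}\right)^{2}$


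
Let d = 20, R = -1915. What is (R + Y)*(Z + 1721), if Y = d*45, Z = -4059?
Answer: 2373070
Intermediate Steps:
Y = 900 (Y = 20*45 = 900)
(R + Y)*(Z + 1721) = (-1915 + 900)*(-4059 + 1721) = -1015*(-2338) = 2373070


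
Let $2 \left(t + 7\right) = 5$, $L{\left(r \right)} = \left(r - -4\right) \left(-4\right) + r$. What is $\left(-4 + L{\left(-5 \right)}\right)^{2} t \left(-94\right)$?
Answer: $10575$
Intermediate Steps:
$L{\left(r \right)} = -16 - 3 r$ ($L{\left(r \right)} = \left(r + 4\right) \left(-4\right) + r = \left(4 + r\right) \left(-4\right) + r = \left(-16 - 4 r\right) + r = -16 - 3 r$)
$t = - \frac{9}{2}$ ($t = -7 + \frac{1}{2} \cdot 5 = -7 + \frac{5}{2} = - \frac{9}{2} \approx -4.5$)
$\left(-4 + L{\left(-5 \right)}\right)^{2} t \left(-94\right) = \left(-4 - 1\right)^{2} \left(- \frac{9}{2}\right) \left(-94\right) = \left(-5\right)^{2} \left(- \frac{9}{2}\right) \left(-94\right) = 25 \left(- \frac{9}{2}\right) \left(-94\right) = \left(- \frac{225}{2}\right) \left(-94\right) = 10575$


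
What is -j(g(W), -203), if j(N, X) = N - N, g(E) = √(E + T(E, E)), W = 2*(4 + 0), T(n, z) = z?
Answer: 0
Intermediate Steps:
W = 8 (W = 2*4 = 8)
g(E) = √2*√E (g(E) = √(E + E) = √(2*E) = √2*√E)
j(N, X) = 0
-j(g(W), -203) = -1*0 = 0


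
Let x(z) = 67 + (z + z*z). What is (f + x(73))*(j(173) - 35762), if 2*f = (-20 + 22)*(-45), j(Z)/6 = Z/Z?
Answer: -193940544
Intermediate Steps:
j(Z) = 6 (j(Z) = 6*(Z/Z) = 6*1 = 6)
x(z) = 67 + z + z² (x(z) = 67 + (z + z²) = 67 + z + z²)
f = -45 (f = ((-20 + 22)*(-45))/2 = (2*(-45))/2 = (½)*(-90) = -45)
(f + x(73))*(j(173) - 35762) = (-45 + (67 + 73 + 73²))*(6 - 35762) = (-45 + (67 + 73 + 5329))*(-35756) = (-45 + 5469)*(-35756) = 5424*(-35756) = -193940544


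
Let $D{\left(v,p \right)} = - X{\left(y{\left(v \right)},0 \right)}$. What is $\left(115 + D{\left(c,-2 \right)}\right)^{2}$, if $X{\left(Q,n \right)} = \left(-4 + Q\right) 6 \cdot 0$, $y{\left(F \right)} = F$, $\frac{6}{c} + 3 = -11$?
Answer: $13225$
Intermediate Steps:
$c = - \frac{3}{7}$ ($c = \frac{6}{-3 - 11} = \frac{6}{-14} = 6 \left(- \frac{1}{14}\right) = - \frac{3}{7} \approx -0.42857$)
$X{\left(Q,n \right)} = 0$ ($X{\left(Q,n \right)} = \left(-4 + Q\right) 0 = 0$)
$D{\left(v,p \right)} = 0$ ($D{\left(v,p \right)} = \left(-1\right) 0 = 0$)
$\left(115 + D{\left(c,-2 \right)}\right)^{2} = \left(115 + 0\right)^{2} = 115^{2} = 13225$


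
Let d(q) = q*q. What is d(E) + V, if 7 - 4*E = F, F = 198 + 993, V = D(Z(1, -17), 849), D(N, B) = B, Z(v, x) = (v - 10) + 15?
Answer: 88465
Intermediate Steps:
Z(v, x) = 5 + v (Z(v, x) = (-10 + v) + 15 = 5 + v)
V = 849
F = 1191
E = -296 (E = 7/4 - ¼*1191 = 7/4 - 1191/4 = -296)
d(q) = q²
d(E) + V = (-296)² + 849 = 87616 + 849 = 88465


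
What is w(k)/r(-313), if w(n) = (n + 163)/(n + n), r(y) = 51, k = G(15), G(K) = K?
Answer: 89/765 ≈ 0.11634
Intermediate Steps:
k = 15
w(n) = (163 + n)/(2*n) (w(n) = (163 + n)/((2*n)) = (163 + n)*(1/(2*n)) = (163 + n)/(2*n))
w(k)/r(-313) = ((1/2)*(163 + 15)/15)/51 = ((1/2)*(1/15)*178)*(1/51) = (89/15)*(1/51) = 89/765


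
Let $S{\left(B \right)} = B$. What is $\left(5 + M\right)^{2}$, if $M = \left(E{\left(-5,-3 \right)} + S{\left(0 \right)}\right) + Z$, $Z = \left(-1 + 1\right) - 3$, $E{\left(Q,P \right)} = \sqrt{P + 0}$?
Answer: $\left(2 + i \sqrt{3}\right)^{2} \approx 1.0 + 6.9282 i$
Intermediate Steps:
$E{\left(Q,P \right)} = \sqrt{P}$
$Z = -3$ ($Z = 0 - 3 = -3$)
$M = -3 + i \sqrt{3}$ ($M = \left(\sqrt{-3} + 0\right) - 3 = \left(i \sqrt{3} + 0\right) - 3 = i \sqrt{3} - 3 = -3 + i \sqrt{3} \approx -3.0 + 1.732 i$)
$\left(5 + M\right)^{2} = \left(5 - \left(3 - i \sqrt{3}\right)\right)^{2} = \left(2 + i \sqrt{3}\right)^{2}$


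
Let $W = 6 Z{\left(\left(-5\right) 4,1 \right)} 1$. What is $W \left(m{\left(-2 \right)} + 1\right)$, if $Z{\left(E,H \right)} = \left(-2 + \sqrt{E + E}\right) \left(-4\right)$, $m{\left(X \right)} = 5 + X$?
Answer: $192 - 192 i \sqrt{10} \approx 192.0 - 607.16 i$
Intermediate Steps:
$Z{\left(E,H \right)} = 8 - 4 \sqrt{2} \sqrt{E}$ ($Z{\left(E,H \right)} = \left(-2 + \sqrt{2 E}\right) \left(-4\right) = \left(-2 + \sqrt{2} \sqrt{E}\right) \left(-4\right) = 8 - 4 \sqrt{2} \sqrt{E}$)
$W = 48 - 48 i \sqrt{10}$ ($W = 6 \left(8 - 4 \sqrt{2} \sqrt{\left(-5\right) 4}\right) 1 = 6 \left(8 - 4 \sqrt{2} \sqrt{-20}\right) 1 = 6 \left(8 - 4 \sqrt{2} \cdot 2 i \sqrt{5}\right) 1 = 6 \left(8 - 8 i \sqrt{10}\right) 1 = \left(48 - 48 i \sqrt{10}\right) 1 = 48 - 48 i \sqrt{10} \approx 48.0 - 151.79 i$)
$W \left(m{\left(-2 \right)} + 1\right) = \left(48 - 48 i \sqrt{10}\right) \left(\left(5 - 2\right) + 1\right) = \left(48 - 48 i \sqrt{10}\right) \left(3 + 1\right) = \left(48 - 48 i \sqrt{10}\right) 4 = 192 - 192 i \sqrt{10}$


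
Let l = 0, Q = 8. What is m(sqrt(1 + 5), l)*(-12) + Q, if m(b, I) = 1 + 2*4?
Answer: -100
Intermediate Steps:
m(b, I) = 9 (m(b, I) = 1 + 8 = 9)
m(sqrt(1 + 5), l)*(-12) + Q = 9*(-12) + 8 = -108 + 8 = -100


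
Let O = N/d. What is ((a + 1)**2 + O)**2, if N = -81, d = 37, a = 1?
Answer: 4489/1369 ≈ 3.2790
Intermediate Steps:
O = -81/37 ≈ -2.1892
((a + 1)**2 + O)**2 = ((1 + 1)**2 - 81/37)**2 = (2**2 - 81/37)**2 = (4 - 81/37)**2 = (67/37)**2 = 4489/1369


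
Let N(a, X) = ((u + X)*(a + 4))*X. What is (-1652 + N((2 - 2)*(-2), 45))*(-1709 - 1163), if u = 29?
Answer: -33510496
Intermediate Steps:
N(a, X) = X*(4 + a)*(29 + X) (N(a, X) = ((29 + X)*(a + 4))*X = ((29 + X)*(4 + a))*X = ((4 + a)*(29 + X))*X = X*(4 + a)*(29 + X))
(-1652 + N((2 - 2)*(-2), 45))*(-1709 - 1163) = (-1652 + 45*(116 + 4*45 + 29*((2 - 2)*(-2)) + 45*((2 - 2)*(-2))))*(-1709 - 1163) = (-1652 + 45*(116 + 180 + 29*(0*(-2)) + 45*(0*(-2))))*(-2872) = (-1652 + 45*(116 + 180 + 29*0 + 45*0))*(-2872) = (-1652 + 45*(116 + 180 + 0 + 0))*(-2872) = (-1652 + 45*296)*(-2872) = (-1652 + 13320)*(-2872) = 11668*(-2872) = -33510496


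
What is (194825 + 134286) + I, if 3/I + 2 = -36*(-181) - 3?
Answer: 2142841724/6511 ≈ 3.2911e+5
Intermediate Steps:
I = 3/6511 (I = 3/(-2 + (-36*(-181) - 3)) = 3/(-2 + (6516 - 3)) = 3/(-2 + 6513) = 3/6511 ≈ 0.00046076)
(194825 + 134286) + I = (194825 + 134286) + 3/6511 = 329111 + 3/6511 = 2142841724/6511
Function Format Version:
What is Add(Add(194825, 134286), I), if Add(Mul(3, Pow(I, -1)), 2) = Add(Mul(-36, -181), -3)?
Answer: Rational(2142841724, 6511) ≈ 3.2911e+5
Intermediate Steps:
I = Rational(3, 6511) (I = Mul(3, Pow(Add(-2, Add(Mul(-36, -181), -3)), -1)) = Mul(3, Pow(Add(-2, Add(6516, -3)), -1)) = Mul(3, Pow(Add(-2, 6513), -1)) = Mul(3, Pow(6511, -1)) = Mul(3, Rational(1, 6511)) = Rational(3, 6511) ≈ 0.00046076)
Add(Add(194825, 134286), I) = Add(Add(194825, 134286), Rational(3, 6511)) = Add(329111, Rational(3, 6511)) = Rational(2142841724, 6511)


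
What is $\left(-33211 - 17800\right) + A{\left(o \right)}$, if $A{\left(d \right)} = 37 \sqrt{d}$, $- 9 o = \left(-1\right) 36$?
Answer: $-50937$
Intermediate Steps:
$o = 4$ ($o = - \frac{\left(-1\right) 36}{9} = \left(- \frac{1}{9}\right) \left(-36\right) = 4$)
$\left(-33211 - 17800\right) + A{\left(o \right)} = \left(-33211 - 17800\right) + 37 \sqrt{4} = -51011 + 37 \cdot 2 = -51011 + 74 = -50937$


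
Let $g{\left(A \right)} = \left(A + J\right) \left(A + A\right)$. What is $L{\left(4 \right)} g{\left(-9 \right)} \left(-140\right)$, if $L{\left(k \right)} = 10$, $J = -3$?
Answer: $-302400$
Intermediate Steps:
$g{\left(A \right)} = 2 A \left(-3 + A\right)$ ($g{\left(A \right)} = \left(A - 3\right) \left(A + A\right) = \left(-3 + A\right) 2 A = 2 A \left(-3 + A\right)$)
$L{\left(4 \right)} g{\left(-9 \right)} \left(-140\right) = 10 \cdot 2 \left(-9\right) \left(-3 - 9\right) \left(-140\right) = 10 \cdot 2 \left(-9\right) \left(-12\right) \left(-140\right) = 10 \cdot 216 \left(-140\right) = 2160 \left(-140\right) = -302400$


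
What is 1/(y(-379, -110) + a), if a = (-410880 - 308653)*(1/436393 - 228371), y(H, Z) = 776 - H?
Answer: 436393/71708303692264381 ≈ 6.0857e-12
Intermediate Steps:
a = 71708303188230466/436393 (a = -719533*(1/436393 - 228371) = -719533*(-99659505802/436393) = 71708303188230466/436393 ≈ 1.6432e+11)
1/(y(-379, -110) + a) = 1/((776 - 1*(-379)) + 71708303188230466/436393) = 1/((776 + 379) + 71708303188230466/436393) = 1/(1155 + 71708303188230466/436393) = 1/(71708303692264381/436393) = 436393/71708303692264381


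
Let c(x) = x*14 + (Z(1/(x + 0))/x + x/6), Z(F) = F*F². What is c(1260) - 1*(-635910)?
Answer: 1647784925337600001/2520473760000 ≈ 6.5376e+5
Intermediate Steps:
Z(F) = F³
c(x) = x⁻⁴ + 85*x/6 (c(x) = x*14 + ((1/(x + 0))³/x + x/6) = 14*x + ((1/x)³/x + x*(⅙)) = 14*x + (1/(x³*x) + x/6) = 14*x + (x⁻⁴ + x/6) = x⁻⁴ + 85*x/6)
c(1260) - 1*(-635910) = (1260⁻⁴ + (85/6)*1260) - 1*(-635910) = (1/2520473760000 + 17850) + 635910 = 44990456616000001/2520473760000 + 635910 = 1647784925337600001/2520473760000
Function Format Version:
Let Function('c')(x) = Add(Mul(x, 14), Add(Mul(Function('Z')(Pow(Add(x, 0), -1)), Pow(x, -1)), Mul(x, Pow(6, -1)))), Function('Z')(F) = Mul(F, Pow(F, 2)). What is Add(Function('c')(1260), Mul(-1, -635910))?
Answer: Rational(1647784925337600001, 2520473760000) ≈ 6.5376e+5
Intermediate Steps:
Function('Z')(F) = Pow(F, 3)
Function('c')(x) = Add(Pow(x, -4), Mul(Rational(85, 6), x)) (Function('c')(x) = Add(Mul(x, 14), Add(Mul(Pow(Pow(Add(x, 0), -1), 3), Pow(x, -1)), Mul(x, Pow(6, -1)))) = Add(Mul(14, x), Add(Mul(Pow(Pow(x, -1), 3), Pow(x, -1)), Mul(x, Rational(1, 6)))) = Add(Mul(14, x), Add(Mul(Pow(x, -3), Pow(x, -1)), Mul(Rational(1, 6), x))) = Add(Mul(14, x), Add(Pow(x, -4), Mul(Rational(1, 6), x))) = Add(Pow(x, -4), Mul(Rational(85, 6), x)))
Add(Function('c')(1260), Mul(-1, -635910)) = Add(Add(Pow(1260, -4), Mul(Rational(85, 6), 1260)), Mul(-1, -635910)) = Add(Add(Rational(1, 2520473760000), 17850), 635910) = Add(Rational(44990456616000001, 2520473760000), 635910) = Rational(1647784925337600001, 2520473760000)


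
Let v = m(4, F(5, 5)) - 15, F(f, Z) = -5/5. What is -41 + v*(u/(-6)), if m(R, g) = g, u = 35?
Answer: 157/3 ≈ 52.333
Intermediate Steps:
F(f, Z) = -1 (F(f, Z) = -5*⅕ = -1)
v = -16 (v = -1 - 15 = -16)
-41 + v*(u/(-6)) = -41 - 560/(-6) = -41 - 560*(-1)/6 = -41 - 16*(-35/6) = -41 + 280/3 = 157/3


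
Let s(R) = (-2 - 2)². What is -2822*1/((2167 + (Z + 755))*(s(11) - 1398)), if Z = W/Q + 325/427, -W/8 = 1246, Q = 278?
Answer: 83747083/118400412843 ≈ 0.00070732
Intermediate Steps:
W = -9968 (W = -8*1246 = -9968)
s(R) = 16 (s(R) = (-4)² = 16)
Z = -2082993/59353 (Z = -9968/278 + 325/427 = -9968*1/278 + 325*(1/427) = -4984/139 + 325/427 = -2082993/59353 ≈ -35.095)
-2822*1/((2167 + (Z + 755))*(s(11) - 1398)) = -2822*1/((16 - 1398)*(2167 + (-2082993/59353 + 755))) = -2822*(-1/(1382*(2167 + 42728522/59353))) = -2822/((171346473/59353)*(-1382)) = -2822/(-236800825686/59353) = -2822*(-59353/236800825686) = 83747083/118400412843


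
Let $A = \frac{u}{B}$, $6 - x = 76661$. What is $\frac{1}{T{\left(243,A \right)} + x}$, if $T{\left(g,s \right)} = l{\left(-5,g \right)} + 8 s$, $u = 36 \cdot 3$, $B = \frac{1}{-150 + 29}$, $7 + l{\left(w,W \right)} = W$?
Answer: $- \frac{1}{180963} \approx -5.526 \cdot 10^{-6}$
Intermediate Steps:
$x = -76655$ ($x = 6 - 76661 = -76655$)
$l{\left(w,W \right)} = -7 + W$
$B = - \frac{1}{121}$ ($B = \frac{1}{-121} = - \frac{1}{121} \approx -0.0082645$)
$u = 108$
$A = -13068$ ($A = \frac{108}{- \frac{1}{121}} = 108 \left(-121\right) = -13068$)
$T{\left(g,s \right)} = -7 + g + 8 s$ ($T{\left(g,s \right)} = \left(-7 + g\right) + 8 s = -7 + g + 8 s$)
$\frac{1}{T{\left(243,A \right)} + x} = \frac{1}{\left(-7 + 243 + 8 \left(-13068\right)\right) - 76655} = \frac{1}{\left(-7 + 243 - 104544\right) - 76655} = \frac{1}{-104308 - 76655} = \frac{1}{-180963} = - \frac{1}{180963}$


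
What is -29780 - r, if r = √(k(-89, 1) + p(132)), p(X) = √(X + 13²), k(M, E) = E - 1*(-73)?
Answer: -29780 - √(74 + √301) ≈ -29790.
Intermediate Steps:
k(M, E) = 73 + E (k(M, E) = E + 73 = 73 + E)
p(X) = √(169 + X) (p(X) = √(X + 169) = √(169 + X))
r = √(74 + √301) (r = √((73 + 1) + √(169 + 132)) = √(74 + √301) ≈ 9.5577)
-29780 - r = -29780 - √(74 + √301)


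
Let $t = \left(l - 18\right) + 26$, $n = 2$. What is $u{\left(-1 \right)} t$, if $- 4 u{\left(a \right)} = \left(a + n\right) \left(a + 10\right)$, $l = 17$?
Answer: $- \frac{225}{4} \approx -56.25$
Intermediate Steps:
$t = 25$ ($t = \left(17 - 18\right) + 26 = -1 + 26 = 25$)
$u{\left(a \right)} = - \frac{\left(2 + a\right) \left(10 + a\right)}{4}$ ($u{\left(a \right)} = - \frac{\left(a + 2\right) \left(a + 10\right)}{4} = - \frac{\left(2 + a\right) \left(10 + a\right)}{4}$)
$u{\left(-1 \right)} t = \left(-5 - -3 - \frac{\left(-1\right)^{2}}{4}\right) 25 = \left(-5 + 3 - \frac{1}{4}\right) 25 = \left(- \frac{9}{4}\right) 25 = - \frac{225}{4}$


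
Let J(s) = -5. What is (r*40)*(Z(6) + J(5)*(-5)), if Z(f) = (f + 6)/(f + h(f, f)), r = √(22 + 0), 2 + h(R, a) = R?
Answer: 1048*√22 ≈ 4915.6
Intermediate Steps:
h(R, a) = -2 + R
r = √22 ≈ 4.6904
Z(f) = (6 + f)/(-2 + 2*f) (Z(f) = (f + 6)/(f + (-2 + f)) = (6 + f)/(-2 + 2*f))
(r*40)*(Z(6) + J(5)*(-5)) = (√22*40)*((6 + 6)/(2*(-1 + 6)) - 5*(-5)) = (40*√22)*((½)*12/5 + 25) = (40*√22)*((½)*(⅕)*12 + 25) = (40*√22)*(6/5 + 25) = (40*√22)*(131/5) = 1048*√22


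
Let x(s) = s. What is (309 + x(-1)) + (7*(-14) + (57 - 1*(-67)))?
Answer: 334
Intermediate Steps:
(309 + x(-1)) + (7*(-14) + (57 - 1*(-67))) = (309 - 1) + (7*(-14) + (57 - 1*(-67))) = 308 + (-98 + (57 + 67)) = 308 + (-98 + 124) = 308 + 26 = 334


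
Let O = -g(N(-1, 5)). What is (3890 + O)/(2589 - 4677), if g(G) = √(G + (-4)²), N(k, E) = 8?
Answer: -1945/1044 + √6/1044 ≈ -1.8607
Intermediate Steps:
g(G) = √(16 + G) (g(G) = √(G + 16) = √(16 + G))
O = -2*√6 (O = -√(16 + 8) = -√24 = -2*√6 ≈ -4.8990)
(3890 + O)/(2589 - 4677) = (3890 - 2*√6)/(2589 - 4677) = (3890 - 2*√6)/(-2088) = (3890 - 2*√6)*(-1/2088) = -1945/1044 + √6/1044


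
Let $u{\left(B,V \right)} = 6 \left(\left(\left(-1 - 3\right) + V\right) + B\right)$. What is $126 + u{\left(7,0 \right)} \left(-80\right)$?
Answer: $-1314$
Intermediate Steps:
$u{\left(B,V \right)} = -24 + 6 B + 6 V$ ($u{\left(B,V \right)} = 6 \left(\left(-4 + V\right) + B\right) = 6 \left(-4 + B + V\right) = -24 + 6 B + 6 V$)
$126 + u{\left(7,0 \right)} \left(-80\right) = 126 + \left(-24 + 6 \cdot 7 + 6 \cdot 0\right) \left(-80\right) = 126 + \left(-24 + 42 + 0\right) \left(-80\right) = 126 + 18 \left(-80\right) = 126 - 1440 = -1314$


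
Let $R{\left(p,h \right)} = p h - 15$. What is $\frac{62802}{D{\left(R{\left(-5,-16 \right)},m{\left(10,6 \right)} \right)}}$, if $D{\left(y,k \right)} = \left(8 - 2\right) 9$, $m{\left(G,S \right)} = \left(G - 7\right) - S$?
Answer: $1163$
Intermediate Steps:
$R{\left(p,h \right)} = -15 + h p$ ($R{\left(p,h \right)} = h p - 15 = -15 + h p$)
$m{\left(G,S \right)} = -7 + G - S$ ($m{\left(G,S \right)} = \left(G - 7\right) - S = \left(-7 + G\right) - S = -7 + G - S$)
$D{\left(y,k \right)} = 54$ ($D{\left(y,k \right)} = 6 \cdot 9 = 54$)
$\frac{62802}{D{\left(R{\left(-5,-16 \right)},m{\left(10,6 \right)} \right)}} = \frac{62802}{54} = 62802 \cdot \frac{1}{54} = 1163$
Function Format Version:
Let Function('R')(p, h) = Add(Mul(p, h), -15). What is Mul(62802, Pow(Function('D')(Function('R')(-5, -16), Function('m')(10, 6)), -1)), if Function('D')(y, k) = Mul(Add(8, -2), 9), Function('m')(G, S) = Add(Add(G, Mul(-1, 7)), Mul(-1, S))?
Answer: 1163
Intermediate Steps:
Function('R')(p, h) = Add(-15, Mul(h, p)) (Function('R')(p, h) = Add(Mul(h, p), -15) = Add(-15, Mul(h, p)))
Function('m')(G, S) = Add(-7, G, Mul(-1, S)) (Function('m')(G, S) = Add(Add(G, -7), Mul(-1, S)) = Add(Add(-7, G), Mul(-1, S)) = Add(-7, G, Mul(-1, S)))
Function('D')(y, k) = 54 (Function('D')(y, k) = Mul(6, 9) = 54)
Mul(62802, Pow(Function('D')(Function('R')(-5, -16), Function('m')(10, 6)), -1)) = Mul(62802, Pow(54, -1)) = Mul(62802, Rational(1, 54)) = 1163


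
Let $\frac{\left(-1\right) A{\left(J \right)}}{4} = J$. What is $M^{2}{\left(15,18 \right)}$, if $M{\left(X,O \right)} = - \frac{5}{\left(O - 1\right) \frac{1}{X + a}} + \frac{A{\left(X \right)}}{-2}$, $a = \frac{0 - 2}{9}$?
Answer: $\frac{15405625}{23409} \approx 658.11$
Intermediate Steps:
$a = - \frac{2}{9}$ ($a = \left(-2\right) \frac{1}{9} = - \frac{2}{9} \approx -0.22222$)
$A{\left(J \right)} = - 4 J$
$M{\left(X,O \right)} = 2 X - \frac{5 \left(- \frac{2}{9} + X\right)}{-1 + O}$ ($M{\left(X,O \right)} = - \frac{5}{\left(O - 1\right) \frac{1}{X - \frac{2}{9}}} + \frac{\left(-4\right) X}{-2} = - \frac{5}{\left(-1 + O\right) \frac{1}{- \frac{2}{9} + X}} + - 4 X \left(- \frac{1}{2}\right) = - \frac{5}{\frac{1}{- \frac{2}{9} + X} \left(-1 + O\right)} + 2 X = - 5 \frac{- \frac{2}{9} + X}{-1 + O} + 2 X = - \frac{5 \left(- \frac{2}{9} + X\right)}{-1 + O} + 2 X = 2 X - \frac{5 \left(- \frac{2}{9} + X\right)}{-1 + O}$)
$M^{2}{\left(15,18 \right)} = \left(\frac{10 - 945 + 18 \cdot 18 \cdot 15}{9 \left(-1 + 18\right)}\right)^{2} = \left(\frac{10 - 945 + 4860}{9 \cdot 17}\right)^{2} = \left(\frac{1}{9} \cdot \frac{1}{17} \cdot 3925\right)^{2} = \left(\frac{3925}{153}\right)^{2} = \frac{15405625}{23409}$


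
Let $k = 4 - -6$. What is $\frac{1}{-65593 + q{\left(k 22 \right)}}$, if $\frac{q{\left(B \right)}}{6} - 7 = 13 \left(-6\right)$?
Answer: $- \frac{1}{66019} \approx -1.5147 \cdot 10^{-5}$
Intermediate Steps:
$k = 10$ ($k = 4 + 6 = 10$)
$q{\left(B \right)} = -426$ ($q{\left(B \right)} = 42 + 6 \cdot 13 \left(-6\right) = 42 + 6 \left(-78\right) = 42 - 468 = -426$)
$\frac{1}{-65593 + q{\left(k 22 \right)}} = \frac{1}{-65593 - 426} = \frac{1}{-66019} = - \frac{1}{66019}$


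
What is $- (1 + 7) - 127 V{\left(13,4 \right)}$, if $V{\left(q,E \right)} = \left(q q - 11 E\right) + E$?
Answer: $-16391$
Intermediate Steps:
$V{\left(q,E \right)} = q^{2} - 10 E$ ($V{\left(q,E \right)} = \left(q^{2} - 11 E\right) + E = q^{2} - 10 E$)
$- (1 + 7) - 127 V{\left(13,4 \right)} = - (1 + 7) - 127 \left(13^{2} - 40\right) = \left(-1\right) 8 - 127 \left(169 - 40\right) = -8 - 16383 = -16391$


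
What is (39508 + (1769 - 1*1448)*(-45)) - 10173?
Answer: 14890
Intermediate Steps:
(39508 + (1769 - 1*1448)*(-45)) - 10173 = (39508 + (1769 - 1448)*(-45)) - 10173 = (39508 + 321*(-45)) - 10173 = (39508 - 14445) - 10173 = 25063 - 10173 = 14890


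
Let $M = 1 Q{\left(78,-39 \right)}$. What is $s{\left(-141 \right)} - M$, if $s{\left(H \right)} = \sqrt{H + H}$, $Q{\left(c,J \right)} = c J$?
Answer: $3042 + i \sqrt{282} \approx 3042.0 + 16.793 i$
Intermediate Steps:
$Q{\left(c,J \right)} = J c$
$s{\left(H \right)} = \sqrt{2} \sqrt{H}$ ($s{\left(H \right)} = \sqrt{2 H} = \sqrt{2} \sqrt{H}$)
$M = -3042$ ($M = 1 \left(\left(-39\right) 78\right) = 1 \left(-3042\right) = -3042$)
$s{\left(-141 \right)} - M = \sqrt{2} \sqrt{-141} - -3042 = \sqrt{2} i \sqrt{141} + 3042 = i \sqrt{282} + 3042 = 3042 + i \sqrt{282}$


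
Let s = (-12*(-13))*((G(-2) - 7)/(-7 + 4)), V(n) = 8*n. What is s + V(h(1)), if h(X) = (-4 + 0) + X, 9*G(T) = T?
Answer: 3164/9 ≈ 351.56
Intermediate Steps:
G(T) = T/9
h(X) = -4 + X
s = 3380/9 (s = (-12*(-13))*(((1/9)*(-2) - 7)/(-7 + 4)) = 156*((-2/9 - 7)/(-3)) = 156*(-65/9*(-1/3)) = 156*(65/27) = 3380/9 ≈ 375.56)
s + V(h(1)) = 3380/9 + 8*(-4 + 1) = 3380/9 + 8*(-3) = 3380/9 - 24 = 3164/9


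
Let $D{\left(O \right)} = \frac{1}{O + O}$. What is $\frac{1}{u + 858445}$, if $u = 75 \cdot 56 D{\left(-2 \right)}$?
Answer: $\frac{1}{857395} \approx 1.1663 \cdot 10^{-6}$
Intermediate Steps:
$D{\left(O \right)} = \frac{1}{2 O}$
$u = -1050$ ($u = 75 \cdot 56 \frac{1}{2 \left(-2\right)} = 4200 \cdot \frac{1}{2} \left(- \frac{1}{2}\right) = 4200 \left(- \frac{1}{4}\right) = -1050$)
$\frac{1}{u + 858445} = \frac{1}{-1050 + 858445} = \frac{1}{857395}$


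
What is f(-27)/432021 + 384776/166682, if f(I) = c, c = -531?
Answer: 27690467359/12001687387 ≈ 2.3072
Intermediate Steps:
f(I) = -531
f(-27)/432021 + 384776/166682 = -531/432021 + 384776/166682 = -531*1/432021 + 384776*(1/166682) = -177/144007 + 192388/83341 = 27690467359/12001687387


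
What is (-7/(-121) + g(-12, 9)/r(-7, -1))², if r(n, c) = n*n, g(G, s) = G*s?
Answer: 161925625/35153041 ≈ 4.6063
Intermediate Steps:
r(n, c) = n²
(-7/(-121) + g(-12, 9)/r(-7, -1))² = (-7/(-121) + (-12*9)/((-7)²))² = (-7*(-1/121) - 108/49)² = (7/121 - 108*1/49)² = (7/121 - 108/49)² = (-12725/5929)² = 161925625/35153041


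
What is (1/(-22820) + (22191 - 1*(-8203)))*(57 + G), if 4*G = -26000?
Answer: -4468807321997/22820 ≈ -1.9583e+8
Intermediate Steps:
G = -6500 (G = (¼)*(-26000) = -6500)
(1/(-22820) + (22191 - 1*(-8203)))*(57 + G) = (1/(-22820) + (22191 - 1*(-8203)))*(57 - 6500) = (-1/22820 + (22191 + 8203))*(-6443) = (-1/22820 + 30394)*(-6443) = (693591079/22820)*(-6443) = -4468807321997/22820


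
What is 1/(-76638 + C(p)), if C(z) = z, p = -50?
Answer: -1/76688 ≈ -1.3040e-5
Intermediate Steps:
1/(-76638 + C(p)) = 1/(-76638 - 50) = 1/(-76688) = -1/76688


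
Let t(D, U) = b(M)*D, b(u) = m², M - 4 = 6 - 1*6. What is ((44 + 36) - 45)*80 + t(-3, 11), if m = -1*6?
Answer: 2692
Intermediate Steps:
M = 4 (M = 4 + (6 - 1*6) = 4 + (6 - 6) = 4 + 0 = 4)
m = -6
b(u) = 36 (b(u) = (-6)² = 36)
t(D, U) = 36*D
((44 + 36) - 45)*80 + t(-3, 11) = ((44 + 36) - 45)*80 + 36*(-3) = (80 - 45)*80 - 108 = 35*80 - 108 = 2800 - 108 = 2692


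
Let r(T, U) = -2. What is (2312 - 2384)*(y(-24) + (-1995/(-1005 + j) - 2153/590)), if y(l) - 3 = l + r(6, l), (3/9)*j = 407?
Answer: 762203/295 ≈ 2583.7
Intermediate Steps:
j = 1221 (j = 3*407 = 1221)
y(l) = 1 + l (y(l) = 3 + (l - 2) = 3 + (-2 + l) = 1 + l)
(2312 - 2384)*(y(-24) + (-1995/(-1005 + j) - 2153/590)) = (2312 - 2384)*((1 - 24) + (-1995/(-1005 + 1221) - 2153/590)) = -72*(-23 + (-1995/216 - 2153*1/590)) = -72*(-23 + (-1995*1/216 - 2153/590)) = -72*(-23 + (-665/72 - 2153/590)) = -72*(-23 - 273683/21240) = -72*(-762203/21240) = 762203/295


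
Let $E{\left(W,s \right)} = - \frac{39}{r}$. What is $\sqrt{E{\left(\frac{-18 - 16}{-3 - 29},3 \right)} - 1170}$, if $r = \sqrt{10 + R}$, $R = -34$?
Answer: $\frac{\sqrt{-4680 + 13 i \sqrt{6}}}{2} \approx 0.11637 + 34.205 i$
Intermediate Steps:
$r = 2 i \sqrt{6}$ ($r = \sqrt{10 - 34} = \sqrt{-24} = 2 i \sqrt{6} \approx 4.899 i$)
$E{\left(W,s \right)} = \frac{13 i \sqrt{6}}{4}$ ($E{\left(W,s \right)} = - \frac{39}{2 i \sqrt{6}} = - 39 \left(- \frac{i \sqrt{6}}{12}\right) = \frac{13 i \sqrt{6}}{4}$)
$\sqrt{E{\left(\frac{-18 - 16}{-3 - 29},3 \right)} - 1170} = \sqrt{\frac{13 i \sqrt{6}}{4} - 1170} = \sqrt{-1170 + \frac{13 i \sqrt{6}}{4}}$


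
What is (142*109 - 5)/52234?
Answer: 15473/52234 ≈ 0.29622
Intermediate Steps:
(142*109 - 5)/52234 = (15478 - 5)*(1/52234) = 15473*(1/52234) = 15473/52234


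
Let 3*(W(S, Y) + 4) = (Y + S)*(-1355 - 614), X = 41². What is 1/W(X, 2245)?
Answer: -3/7730306 ≈ -3.8808e-7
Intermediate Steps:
X = 1681
W(S, Y) = -4 - 1969*S/3 - 1969*Y/3 (W(S, Y) = -4 + ((Y + S)*(-1355 - 614))/3 = -4 + ((S + Y)*(-1969))/3 = -4 + (-1969*S - 1969*Y)/3 = -4 + (-1969*S/3 - 1969*Y/3) = -4 - 1969*S/3 - 1969*Y/3)
1/W(X, 2245) = 1/(-4 - 1969/3*1681 - 1969/3*2245) = 1/(-4 - 3309889/3 - 4420405/3) = 1/(-7730306/3) = -3/7730306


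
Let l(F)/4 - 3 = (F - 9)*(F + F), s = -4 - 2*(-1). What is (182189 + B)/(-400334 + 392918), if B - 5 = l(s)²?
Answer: -108769/3708 ≈ -29.334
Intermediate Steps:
s = -2 (s = -4 + 2 = -2)
l(F) = 12 + 8*F*(-9 + F) (l(F) = 12 + 4*((F - 9)*(F + F)) = 12 + 4*((-9 + F)*(2*F)) = 12 + 4*(2*F*(-9 + F)) = 12 + 8*F*(-9 + F))
B = 35349 (B = 5 + (12 - 72*(-2) + 8*(-2)²)² = 5 + (12 + 144 + 8*4)² = 5 + (12 + 144 + 32)² = 5 + 188² = 5 + 35344 = 35349)
(182189 + B)/(-400334 + 392918) = (182189 + 35349)/(-400334 + 392918) = 217538/(-7416) = 217538*(-1/7416) = -108769/3708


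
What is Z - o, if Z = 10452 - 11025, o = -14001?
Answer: 13428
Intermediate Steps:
Z = -573
Z - o = -573 - 1*(-14001) = -573 + 14001 = 13428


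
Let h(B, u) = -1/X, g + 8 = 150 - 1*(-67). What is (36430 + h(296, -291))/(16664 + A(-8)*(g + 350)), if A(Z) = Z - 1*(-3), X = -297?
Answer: 10819711/4119093 ≈ 2.6267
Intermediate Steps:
g = 209 (g = -8 + (150 - 1*(-67)) = -8 + (150 + 67) = -8 + 217 = 209)
A(Z) = 3 + Z (A(Z) = Z + 3 = 3 + Z)
h(B, u) = 1/297 (h(B, u) = -1/(-297) = -1*(-1/297) = 1/297)
(36430 + h(296, -291))/(16664 + A(-8)*(g + 350)) = (36430 + 1/297)/(16664 + (3 - 8)*(209 + 350)) = 10819711/(297*(16664 - 5*559)) = 10819711/(297*(16664 - 2795)) = (10819711/297)/13869 = (10819711/297)*(1/13869) = 10819711/4119093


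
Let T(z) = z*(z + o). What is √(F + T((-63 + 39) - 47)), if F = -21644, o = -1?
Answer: 2*I*√4133 ≈ 128.58*I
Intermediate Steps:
T(z) = z*(-1 + z) (T(z) = z*(z - 1) = z*(-1 + z))
√(F + T((-63 + 39) - 47)) = √(-21644 + ((-63 + 39) - 47)*(-1 + ((-63 + 39) - 47))) = √(-21644 + (-24 - 47)*(-1 + (-24 - 47))) = √(-21644 - 71*(-1 - 71)) = √(-21644 - 71*(-72)) = √(-21644 + 5112) = √(-16532) = 2*I*√4133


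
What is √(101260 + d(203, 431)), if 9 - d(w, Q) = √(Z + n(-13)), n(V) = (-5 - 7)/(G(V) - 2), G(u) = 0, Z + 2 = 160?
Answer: √(101269 - 2*√41) ≈ 318.21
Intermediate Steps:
Z = 158 (Z = -2 + 160 = 158)
n(V) = 6 (n(V) = (-5 - 7)/(0 - 2) = -12/(-2) = -12*(-½) = 6)
d(w, Q) = 9 - 2*√41 (d(w, Q) = 9 - √(158 + 6) = 9 - √164 = 9 - 2*√41)
√(101260 + d(203, 431)) = √(101260 + (9 - 2*√41)) = √(101269 - 2*√41)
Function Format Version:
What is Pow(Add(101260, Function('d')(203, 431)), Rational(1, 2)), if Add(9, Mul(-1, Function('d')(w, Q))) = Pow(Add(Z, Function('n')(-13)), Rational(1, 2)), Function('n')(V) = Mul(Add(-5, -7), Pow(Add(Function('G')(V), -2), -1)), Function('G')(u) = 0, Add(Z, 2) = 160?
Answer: Pow(Add(101269, Mul(-2, Pow(41, Rational(1, 2)))), Rational(1, 2)) ≈ 318.21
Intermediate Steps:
Z = 158 (Z = Add(-2, 160) = 158)
Function('n')(V) = 6 (Function('n')(V) = Mul(Add(-5, -7), Pow(Add(0, -2), -1)) = Mul(-12, Pow(-2, -1)) = Mul(-12, Rational(-1, 2)) = 6)
Function('d')(w, Q) = Add(9, Mul(-2, Pow(41, Rational(1, 2)))) (Function('d')(w, Q) = Add(9, Mul(-1, Pow(Add(158, 6), Rational(1, 2)))) = Add(9, Mul(-1, Pow(164, Rational(1, 2)))) = Add(9, Mul(-1, Mul(2, Pow(41, Rational(1, 2))))) = Add(9, Mul(-2, Pow(41, Rational(1, 2)))))
Pow(Add(101260, Function('d')(203, 431)), Rational(1, 2)) = Pow(Add(101260, Add(9, Mul(-2, Pow(41, Rational(1, 2))))), Rational(1, 2)) = Pow(Add(101269, Mul(-2, Pow(41, Rational(1, 2)))), Rational(1, 2))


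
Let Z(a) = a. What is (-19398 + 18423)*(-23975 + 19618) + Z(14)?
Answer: 4248089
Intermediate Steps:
(-19398 + 18423)*(-23975 + 19618) + Z(14) = (-19398 + 18423)*(-23975 + 19618) + 14 = -975*(-4357) + 14 = 4248075 + 14 = 4248089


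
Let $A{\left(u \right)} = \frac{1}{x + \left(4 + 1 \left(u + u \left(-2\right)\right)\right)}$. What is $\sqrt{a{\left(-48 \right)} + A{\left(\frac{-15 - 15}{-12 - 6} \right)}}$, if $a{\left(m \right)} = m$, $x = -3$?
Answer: $\frac{3 i \sqrt{22}}{2} \approx 7.0356 i$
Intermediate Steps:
$A{\left(u \right)} = \frac{1}{1 - u}$ ($A{\left(u \right)} = \frac{1}{-3 + \left(4 + 1 \left(u + u \left(-2\right)\right)\right)} = \frac{1}{-3 + \left(4 + 1 \left(u - 2 u\right)\right)} = \frac{1}{-3 + \left(4 + 1 \left(- u\right)\right)} = \frac{1}{-3 - \left(-4 + u\right)} = \frac{1}{1 - u}$)
$\sqrt{a{\left(-48 \right)} + A{\left(\frac{-15 - 15}{-12 - 6} \right)}} = \sqrt{-48 - \frac{1}{-1 + \frac{-15 - 15}{-12 - 6}}} = \sqrt{-48 - \frac{1}{-1 - \frac{30}{-18}}} = \sqrt{-48 - \frac{1}{-1 - - \frac{5}{3}}} = \sqrt{-48 - \frac{1}{-1 + \frac{5}{3}}} = \sqrt{-48 - \frac{1}{\frac{2}{3}}} = \sqrt{-48 - \frac{3}{2}} = \sqrt{- \frac{99}{2}} = \frac{3 i \sqrt{22}}{2}$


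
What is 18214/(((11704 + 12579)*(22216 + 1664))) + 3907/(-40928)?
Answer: -40443536423/423808007520 ≈ -0.095429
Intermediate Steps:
18214/(((11704 + 12579)*(22216 + 1664))) + 3907/(-40928) = 18214/((24283*23880)) + 3907*(-1/40928) = 18214/579878040 - 3907/40928 = 18214*(1/579878040) - 3907/40928 = 1301/41419860 - 3907/40928 = -40443536423/423808007520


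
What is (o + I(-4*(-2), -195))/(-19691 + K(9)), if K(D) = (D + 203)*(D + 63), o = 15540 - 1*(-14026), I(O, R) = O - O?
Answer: -29566/4427 ≈ -6.6786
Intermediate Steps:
I(O, R) = 0
o = 29566 (o = 15540 + 14026 = 29566)
K(D) = (63 + D)*(203 + D) (K(D) = (203 + D)*(63 + D) = (63 + D)*(203 + D))
(o + I(-4*(-2), -195))/(-19691 + K(9)) = (29566 + 0)/(-19691 + (12789 + 9**2 + 266*9)) = 29566/(-19691 + (12789 + 81 + 2394)) = 29566/(-19691 + 15264) = 29566/(-4427) = 29566*(-1/4427) = -29566/4427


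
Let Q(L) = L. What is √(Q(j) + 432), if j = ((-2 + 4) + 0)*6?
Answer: 2*√111 ≈ 21.071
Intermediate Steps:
j = 12 (j = (2 + 0)*6 = 2*6 = 12)
√(Q(j) + 432) = √(12 + 432) = √444 = 2*√111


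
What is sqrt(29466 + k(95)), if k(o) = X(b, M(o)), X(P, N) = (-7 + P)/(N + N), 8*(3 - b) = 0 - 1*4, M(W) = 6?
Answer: sqrt(4243062)/12 ≈ 171.66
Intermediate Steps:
b = 7/2 (b = 3 - (0 - 1*4)/8 = 3 - (0 - 4)/8 = 3 - 1/8*(-4) = 3 + 1/2 = 7/2 ≈ 3.5000)
X(P, N) = (-7 + P)/(2*N) (X(P, N) = (-7 + P)/((2*N)) = (-7 + P)*(1/(2*N)) = (-7 + P)/(2*N))
k(o) = -7/24 (k(o) = (1/2)*(-7 + 7/2)/6 = (1/2)*(1/6)*(-7/2) = -7/24)
sqrt(29466 + k(95)) = sqrt(29466 - 7/24) = sqrt(707177/24) = sqrt(4243062)/12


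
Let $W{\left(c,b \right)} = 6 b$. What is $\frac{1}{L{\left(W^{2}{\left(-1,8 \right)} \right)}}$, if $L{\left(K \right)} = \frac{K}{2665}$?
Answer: $\frac{2665}{2304} \approx 1.1567$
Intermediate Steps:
$L{\left(K \right)} = \frac{K}{2665}$ ($L{\left(K \right)} = K \frac{1}{2665} = \frac{K}{2665}$)
$\frac{1}{L{\left(W^{2}{\left(-1,8 \right)} \right)}} = \frac{1}{\frac{1}{2665} \left(6 \cdot 8\right)^{2}} = \frac{1}{\frac{1}{2665} \cdot 48^{2}} = \frac{1}{\frac{1}{2665} \cdot 2304} = \frac{1}{\frac{2304}{2665}} = \frac{2665}{2304}$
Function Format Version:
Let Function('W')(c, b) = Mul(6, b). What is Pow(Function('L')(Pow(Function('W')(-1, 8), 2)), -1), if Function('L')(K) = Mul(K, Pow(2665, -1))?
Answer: Rational(2665, 2304) ≈ 1.1567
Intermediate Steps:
Function('L')(K) = Mul(Rational(1, 2665), K) (Function('L')(K) = Mul(K, Rational(1, 2665)) = Mul(Rational(1, 2665), K))
Pow(Function('L')(Pow(Function('W')(-1, 8), 2)), -1) = Pow(Mul(Rational(1, 2665), Pow(Mul(6, 8), 2)), -1) = Pow(Mul(Rational(1, 2665), Pow(48, 2)), -1) = Pow(Mul(Rational(1, 2665), 2304), -1) = Pow(Rational(2304, 2665), -1) = Rational(2665, 2304)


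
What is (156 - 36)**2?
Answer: 14400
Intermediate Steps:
(156 - 36)**2 = 120**2 = 14400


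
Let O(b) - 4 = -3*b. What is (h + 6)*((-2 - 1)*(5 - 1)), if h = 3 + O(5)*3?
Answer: 288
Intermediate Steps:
O(b) = 4 - 3*b
h = -30 (h = 3 + (4 - 3*5)*3 = 3 + (4 - 15)*3 = 3 - 11*3 = 3 - 33 = -30)
(h + 6)*((-2 - 1)*(5 - 1)) = (-30 + 6)*((-2 - 1)*(5 - 1)) = -(-72)*4 = -24*(-12) = 288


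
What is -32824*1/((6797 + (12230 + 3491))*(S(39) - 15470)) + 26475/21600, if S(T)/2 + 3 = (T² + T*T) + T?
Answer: 2056807763/1677861216 ≈ 1.2259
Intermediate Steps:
S(T) = -6 + 2*T + 4*T² (S(T) = -6 + 2*((T² + T*T) + T) = -6 + 2*((T² + T²) + T) = -6 + 2*(2*T² + T) = -6 + 2*(T + 2*T²) = -6 + (2*T + 4*T²) = -6 + 2*T + 4*T²)
-32824*1/((6797 + (12230 + 3491))*(S(39) - 15470)) + 26475/21600 = -32824*1/((6797 + (12230 + 3491))*((-6 + 2*39 + 4*39²) - 15470)) + 26475/21600 = -32824*1/((6797 + 15721)*((-6 + 78 + 4*1521) - 15470)) + 26475*(1/21600) = -32824*1/(22518*((-6 + 78 + 6084) - 15470)) + 353/288 = -32824*1/(22518*(6156 - 15470)) + 353/288 = -32824/((-9314*22518)) + 353/288 = -32824/(-209732652) + 353/288 = -32824*(-1/209732652) + 353/288 = 8206/52433163 + 353/288 = 2056807763/1677861216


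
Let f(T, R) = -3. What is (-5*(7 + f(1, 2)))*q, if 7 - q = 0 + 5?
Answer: -40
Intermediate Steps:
q = 2 (q = 7 - (0 + 5) = 7 - 1*5 = 7 - 5 = 2)
(-5*(7 + f(1, 2)))*q = -5*(7 - 3)*2 = -5*4*2 = -20*2 = -40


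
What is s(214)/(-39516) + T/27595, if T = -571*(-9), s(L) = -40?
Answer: 51044131/272611005 ≈ 0.18724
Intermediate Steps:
T = 5139
s(214)/(-39516) + T/27595 = -40/(-39516) + 5139/27595 = -40*(-1/39516) + 5139*(1/27595) = 10/9879 + 5139/27595 = 51044131/272611005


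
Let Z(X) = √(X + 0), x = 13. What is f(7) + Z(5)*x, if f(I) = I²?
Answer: 49 + 13*√5 ≈ 78.069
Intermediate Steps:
Z(X) = √X
f(7) + Z(5)*x = 7² + √5*13 = 49 + 13*√5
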